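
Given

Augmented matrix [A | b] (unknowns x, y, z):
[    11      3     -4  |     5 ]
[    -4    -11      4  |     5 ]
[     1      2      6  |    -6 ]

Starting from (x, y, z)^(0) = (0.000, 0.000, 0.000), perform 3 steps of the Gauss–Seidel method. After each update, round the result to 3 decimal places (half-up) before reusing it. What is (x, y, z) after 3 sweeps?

(0.420, -0.883, -0.776)

Iteration 1:
  x = (5 - (3)·0.000 - (-4)·0.000) / (11) = 0.455
  y = (5 - (-4)·0.455 - (4)·0.000) / (-11) = -0.620
  z = (-6 - (1)·0.455 - (2)·-0.620) / (6) = -0.869
Iteration 2:
  x = (5 - (3)·-0.620 - (-4)·-0.869) / (11) = 0.308
  y = (5 - (-4)·0.308 - (4)·-0.869) / (-11) = -0.883
  z = (-6 - (1)·0.308 - (2)·-0.883) / (6) = -0.757
Iteration 3:
  x = (5 - (3)·-0.883 - (-4)·-0.757) / (11) = 0.420
  y = (5 - (-4)·0.420 - (4)·-0.757) / (-11) = -0.883
  z = (-6 - (1)·0.420 - (2)·-0.883) / (6) = -0.776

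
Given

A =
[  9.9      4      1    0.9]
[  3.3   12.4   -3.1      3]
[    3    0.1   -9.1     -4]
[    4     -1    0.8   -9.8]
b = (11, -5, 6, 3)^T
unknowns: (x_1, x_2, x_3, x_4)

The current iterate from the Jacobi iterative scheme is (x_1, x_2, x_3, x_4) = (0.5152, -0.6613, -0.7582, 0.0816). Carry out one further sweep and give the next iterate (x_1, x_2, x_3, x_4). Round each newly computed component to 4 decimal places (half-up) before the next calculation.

(1.4475, -0.7496, -0.5326, -0.0903)

One sweep:
  x_1 = (11 - (4)·-0.6613 - (1)·-0.7582 - (0.9)·0.0816) / (9.9) = 1.4475
  x_2 = (-5 - (3.3)·0.5152 - (-3.1)·-0.7582 - (3)·0.0816) / (12.4) = -0.7496
  x_3 = (6 - (3)·0.5152 - (0.1)·-0.6613 - (-4)·0.0816) / (-9.1) = -0.5326
  x_4 = (3 - (4)·0.5152 - (-1)·-0.6613 - (0.8)·-0.7582) / (-9.8) = -0.0903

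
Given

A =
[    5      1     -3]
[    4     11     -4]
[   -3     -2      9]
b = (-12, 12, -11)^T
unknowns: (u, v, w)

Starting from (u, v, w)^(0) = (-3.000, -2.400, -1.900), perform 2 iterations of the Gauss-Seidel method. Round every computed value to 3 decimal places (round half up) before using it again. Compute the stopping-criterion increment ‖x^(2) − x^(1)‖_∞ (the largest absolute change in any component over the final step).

0.786

Iteration 1:
  u = (-12 - (1)·-2.400 - (-3)·-1.900) / (5) = -3.060
  v = (12 - (4)·-3.060 - (-4)·-1.900) / (11) = 1.513
  w = (-11 - (-3)·-3.060 - (-2)·1.513) / (9) = -1.906
Iteration 2:
  u = (-12 - (1)·1.513 - (-3)·-1.906) / (5) = -3.846
  v = (12 - (4)·-3.846 - (-4)·-1.906) / (11) = 1.796
  w = (-11 - (-3)·-3.846 - (-2)·1.796) / (9) = -2.105
Change: (-0.786, 0.283, -0.199) → max |·| = 0.786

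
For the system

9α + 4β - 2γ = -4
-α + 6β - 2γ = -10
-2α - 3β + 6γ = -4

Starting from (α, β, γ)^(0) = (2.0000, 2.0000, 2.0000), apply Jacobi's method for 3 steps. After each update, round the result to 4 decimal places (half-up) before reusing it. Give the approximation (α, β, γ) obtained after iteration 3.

Iteration 1:
  α = (-4 - (4)·2.0000 - (-2)·2.0000) / (9) = -0.8889
  β = (-10 - (-1)·2.0000 - (-2)·2.0000) / (6) = -0.6667
  γ = (-4 - (-2)·2.0000 - (-3)·2.0000) / (6) = 1.0000
Iteration 2:
  α = (-4 - (4)·-0.6667 - (-2)·1.0000) / (9) = 0.0741
  β = (-10 - (-1)·-0.8889 - (-2)·1.0000) / (6) = -1.4815
  γ = (-4 - (-2)·-0.8889 - (-3)·-0.6667) / (6) = -1.2963
Iteration 3:
  α = (-4 - (4)·-1.4815 - (-2)·-1.2963) / (9) = -0.0741
  β = (-10 - (-1)·0.0741 - (-2)·-1.2963) / (6) = -2.0864
  γ = (-4 - (-2)·0.0741 - (-3)·-1.4815) / (6) = -1.3827

(-0.0741, -2.0864, -1.3827)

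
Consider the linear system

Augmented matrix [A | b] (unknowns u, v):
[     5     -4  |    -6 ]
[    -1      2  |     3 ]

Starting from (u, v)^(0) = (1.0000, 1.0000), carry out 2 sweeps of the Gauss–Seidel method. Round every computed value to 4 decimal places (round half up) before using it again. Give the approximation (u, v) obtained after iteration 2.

Iteration 1:
  u = (-6 - (-4)·1.0000) / (5) = -0.4000
  v = (3 - (-1)·-0.4000) / (2) = 1.3000
Iteration 2:
  u = (-6 - (-4)·1.3000) / (5) = -0.1600
  v = (3 - (-1)·-0.1600) / (2) = 1.4200

(-0.1600, 1.4200)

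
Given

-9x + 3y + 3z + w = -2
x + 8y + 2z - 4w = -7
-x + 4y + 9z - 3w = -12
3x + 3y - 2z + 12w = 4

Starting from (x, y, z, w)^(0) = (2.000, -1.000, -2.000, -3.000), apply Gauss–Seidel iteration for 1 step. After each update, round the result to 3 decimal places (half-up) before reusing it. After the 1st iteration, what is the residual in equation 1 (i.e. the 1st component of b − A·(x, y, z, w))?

Iteration 1:
  x = (-2 - (3)·-1.000 - (3)·-2.000 - (1)·-3.000) / (-9) = -1.111
  y = (-7 - (1)·-1.111 - (2)·-2.000 - (-4)·-3.000) / (8) = -1.736
  z = (-12 - (-1)·-1.111 - (4)·-1.736 - (-3)·-3.000) / (9) = -1.685
  w = (4 - (3)·-1.111 - (3)·-1.736 - (-2)·-1.685) / (12) = 0.764
Residual b − A·x = (-2.500, 14.425, 11.290, 0.003)

-2.500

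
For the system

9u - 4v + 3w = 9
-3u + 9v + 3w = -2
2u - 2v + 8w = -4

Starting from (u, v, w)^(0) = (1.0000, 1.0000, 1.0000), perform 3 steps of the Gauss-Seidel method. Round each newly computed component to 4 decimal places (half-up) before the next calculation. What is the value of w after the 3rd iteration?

-0.7365

Iteration 1:
  u = (9 - (-4)·1.0000 - (3)·1.0000) / (9) = 1.1111
  v = (-2 - (-3)·1.1111 - (3)·1.0000) / (9) = -0.1852
  w = (-4 - (2)·1.1111 - (-2)·-0.1852) / (8) = -0.8241
Iteration 2:
  u = (9 - (-4)·-0.1852 - (3)·-0.8241) / (9) = 1.1924
  v = (-2 - (-3)·1.1924 - (3)·-0.8241) / (9) = 0.4499
  w = (-4 - (2)·1.1924 - (-2)·0.4499) / (8) = -0.6856
Iteration 3:
  u = (9 - (-4)·0.4499 - (3)·-0.6856) / (9) = 1.4285
  v = (-2 - (-3)·1.4285 - (3)·-0.6856) / (9) = 0.4825
  w = (-4 - (2)·1.4285 - (-2)·0.4825) / (8) = -0.7365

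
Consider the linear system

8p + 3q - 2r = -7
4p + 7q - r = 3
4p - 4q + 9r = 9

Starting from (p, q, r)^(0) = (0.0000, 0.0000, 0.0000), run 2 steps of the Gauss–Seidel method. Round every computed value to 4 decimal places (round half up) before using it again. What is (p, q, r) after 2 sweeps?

Iteration 1:
  p = (-7 - (3)·0.0000 - (-2)·0.0000) / (8) = -0.8750
  q = (3 - (4)·-0.8750 - (-1)·0.0000) / (7) = 0.9286
  r = (9 - (4)·-0.8750 - (-4)·0.9286) / (9) = 1.8016
Iteration 2:
  p = (-7 - (3)·0.9286 - (-2)·1.8016) / (8) = -0.7728
  q = (3 - (4)·-0.7728 - (-1)·1.8016) / (7) = 1.1275
  r = (9 - (4)·-0.7728 - (-4)·1.1275) / (9) = 1.8446

(-0.7728, 1.1275, 1.8446)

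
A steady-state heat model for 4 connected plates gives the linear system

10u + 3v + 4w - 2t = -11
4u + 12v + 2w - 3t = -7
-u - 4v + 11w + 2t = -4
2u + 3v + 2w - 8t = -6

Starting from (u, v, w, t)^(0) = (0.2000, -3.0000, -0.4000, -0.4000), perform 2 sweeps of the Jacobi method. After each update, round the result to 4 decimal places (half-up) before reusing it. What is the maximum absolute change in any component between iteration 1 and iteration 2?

Iteration 1:
  u = (-11 - (3)·-3.0000 - (4)·-0.4000 - (-2)·-0.4000) / (10) = -0.1200
  v = (-7 - (4)·0.2000 - (2)·-0.4000 - (-3)·-0.4000) / (12) = -0.6833
  w = (-4 - (-1)·0.2000 - (-4)·-3.0000 - (2)·-0.4000) / (11) = -1.3636
  t = (-6 - (2)·0.2000 - (3)·-3.0000 - (2)·-0.4000) / (-8) = -0.4250
Iteration 2:
  u = (-11 - (3)·-0.6833 - (4)·-1.3636 - (-2)·-0.4250) / (10) = -0.4346
  v = (-7 - (4)·-0.1200 - (2)·-1.3636 - (-3)·-0.4250) / (12) = -0.4223
  w = (-4 - (-1)·-0.1200 - (-4)·-0.6833 - (2)·-0.4250) / (11) = -0.5457
  t = (-6 - (2)·-0.1200 - (3)·-0.6833 - (2)·-1.3636) / (-8) = 0.1229
Change: (-0.3146, 0.2610, 0.8179, 0.5479) → max |·| = 0.8179

0.8179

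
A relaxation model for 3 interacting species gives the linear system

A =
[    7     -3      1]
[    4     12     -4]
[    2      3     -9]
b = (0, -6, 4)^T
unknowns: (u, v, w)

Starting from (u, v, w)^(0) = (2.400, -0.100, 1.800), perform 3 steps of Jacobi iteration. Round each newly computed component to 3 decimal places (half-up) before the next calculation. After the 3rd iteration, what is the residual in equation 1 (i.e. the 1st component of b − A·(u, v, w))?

-0.896

Iteration 1:
  u = (0 - (-3)·-0.100 - (1)·1.800) / (7) = -0.300
  v = (-6 - (4)·2.400 - (-4)·1.800) / (12) = -0.700
  w = (4 - (2)·2.400 - (3)·-0.100) / (-9) = 0.056
Iteration 2:
  u = (0 - (-3)·-0.700 - (1)·0.056) / (7) = -0.308
  v = (-6 - (4)·-0.300 - (-4)·0.056) / (12) = -0.381
  w = (4 - (2)·-0.300 - (3)·-0.700) / (-9) = -0.744
Iteration 3:
  u = (0 - (-3)·-0.381 - (1)·-0.744) / (7) = -0.057
  v = (-6 - (4)·-0.308 - (-4)·-0.744) / (12) = -0.645
  w = (4 - (2)·-0.308 - (3)·-0.381) / (-9) = -0.640
Residual b − A·x = (-0.896, -0.592, 0.289)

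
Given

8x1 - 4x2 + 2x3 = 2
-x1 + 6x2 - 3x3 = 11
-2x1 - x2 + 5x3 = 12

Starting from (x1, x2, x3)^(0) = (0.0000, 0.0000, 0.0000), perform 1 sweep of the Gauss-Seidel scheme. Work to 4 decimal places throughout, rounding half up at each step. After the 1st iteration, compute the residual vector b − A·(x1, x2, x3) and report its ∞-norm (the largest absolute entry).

8.6250

Iteration 1:
  x1 = (2 - (-4)·0.0000 - (2)·0.0000) / (8) = 0.2500
  x2 = (11 - (-1)·0.2500 - (-3)·0.0000) / (6) = 1.8750
  x3 = (12 - (-2)·0.2500 - (-1)·1.8750) / (5) = 2.8750
Residual b − A·x = (1.7500, 8.6250, 0.0000); ∞-norm = 8.6250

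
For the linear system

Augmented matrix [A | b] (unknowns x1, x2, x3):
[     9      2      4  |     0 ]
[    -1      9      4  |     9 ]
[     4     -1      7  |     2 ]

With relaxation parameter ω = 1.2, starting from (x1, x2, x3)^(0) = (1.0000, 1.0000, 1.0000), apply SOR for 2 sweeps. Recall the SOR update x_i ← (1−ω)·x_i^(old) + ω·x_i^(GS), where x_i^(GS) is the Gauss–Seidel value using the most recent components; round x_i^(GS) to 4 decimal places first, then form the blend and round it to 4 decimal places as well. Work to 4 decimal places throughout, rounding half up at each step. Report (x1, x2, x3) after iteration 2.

Iteration 1:
  x1: GS value = (0 - (2)·1.0000 - (4)·1.0000) / (9) = -0.6667;  x1 ← (1−ω)·1.0000 + ω·-0.6667 = -1.0000
  x2: GS value = (9 - (-1)·-1.0000 - (4)·1.0000) / (9) = 0.4444;  x2 ← (1−ω)·1.0000 + ω·0.4444 = 0.3333
  x3: GS value = (2 - (4)·-1.0000 - (-1)·0.3333) / (7) = 0.9048;  x3 ← (1−ω)·1.0000 + ω·0.9048 = 0.8858
Iteration 2:
  x1: GS value = (0 - (2)·0.3333 - (4)·0.8858) / (9) = -0.4678;  x1 ← (1−ω)·-1.0000 + ω·-0.4678 = -0.3614
  x2: GS value = (9 - (-1)·-0.3614 - (4)·0.8858) / (9) = 0.5662;  x2 ← (1−ω)·0.3333 + ω·0.5662 = 0.6128
  x3: GS value = (2 - (4)·-0.3614 - (-1)·0.6128) / (7) = 0.5798;  x3 ← (1−ω)·0.8858 + ω·0.5798 = 0.5186

(-0.3614, 0.6128, 0.5186)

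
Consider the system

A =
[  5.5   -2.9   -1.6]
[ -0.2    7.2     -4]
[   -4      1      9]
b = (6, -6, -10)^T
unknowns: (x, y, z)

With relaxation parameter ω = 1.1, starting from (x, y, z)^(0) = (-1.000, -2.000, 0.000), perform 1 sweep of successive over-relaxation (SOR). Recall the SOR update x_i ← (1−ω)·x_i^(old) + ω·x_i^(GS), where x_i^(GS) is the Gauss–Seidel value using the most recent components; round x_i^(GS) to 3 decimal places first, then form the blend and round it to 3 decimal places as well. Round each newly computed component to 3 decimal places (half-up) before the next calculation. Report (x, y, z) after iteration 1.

(0.140, -0.712, -1.067)

Iteration 1:
  x: GS value = (6 - (-2.9)·-2.000 - (-1.6)·0.000) / (5.5) = 0.036;  x ← (1−ω)·-1.000 + ω·0.036 = 0.140
  y: GS value = (-6 - (-0.2)·0.140 - (-4)·0.000) / (7.2) = -0.829;  y ← (1−ω)·-2.000 + ω·-0.829 = -0.712
  z: GS value = (-10 - (-4)·0.140 - (1)·-0.712) / (9) = -0.970;  z ← (1−ω)·0.000 + ω·-0.970 = -1.067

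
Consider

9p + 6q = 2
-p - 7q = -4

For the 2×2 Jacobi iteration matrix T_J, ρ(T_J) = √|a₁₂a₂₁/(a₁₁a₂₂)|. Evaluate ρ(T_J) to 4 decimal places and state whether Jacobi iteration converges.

0.3086

a₁₂a₂₁/(a₁₁a₂₂) = (6)·(-1) / ((9)·(-7)) = 0.095238
ρ = √|0.095238| = √0.095238 = 0.3086
ρ < 1, so Jacobi converges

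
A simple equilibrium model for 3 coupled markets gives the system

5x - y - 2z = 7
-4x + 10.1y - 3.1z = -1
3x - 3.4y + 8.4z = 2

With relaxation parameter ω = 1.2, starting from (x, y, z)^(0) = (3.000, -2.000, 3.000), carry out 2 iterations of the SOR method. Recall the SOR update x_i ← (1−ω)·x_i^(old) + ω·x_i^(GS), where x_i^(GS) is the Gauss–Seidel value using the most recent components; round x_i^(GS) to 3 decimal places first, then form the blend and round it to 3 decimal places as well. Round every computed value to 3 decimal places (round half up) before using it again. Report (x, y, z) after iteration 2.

Iteration 1:
  x: GS value = (7 - (-1)·-2.000 - (-2)·3.000) / (5) = 2.200;  x ← (1−ω)·3.000 + ω·2.200 = 2.040
  y: GS value = (-1 - (-4)·2.040 - (-3.1)·3.000) / (10.1) = 1.630;  y ← (1−ω)·-2.000 + ω·1.630 = 2.356
  z: GS value = (2 - (3)·2.040 - (-3.4)·2.356) / (8.4) = 0.463;  z ← (1−ω)·3.000 + ω·0.463 = -0.044
Iteration 2:
  x: GS value = (7 - (-1)·2.356 - (-2)·-0.044) / (5) = 1.854;  x ← (1−ω)·2.040 + ω·1.854 = 1.817
  y: GS value = (-1 - (-4)·1.817 - (-3.1)·-0.044) / (10.1) = 0.607;  y ← (1−ω)·2.356 + ω·0.607 = 0.257
  z: GS value = (2 - (3)·1.817 - (-3.4)·0.257) / (8.4) = -0.307;  z ← (1−ω)·-0.044 + ω·-0.307 = -0.360

(1.817, 0.257, -0.360)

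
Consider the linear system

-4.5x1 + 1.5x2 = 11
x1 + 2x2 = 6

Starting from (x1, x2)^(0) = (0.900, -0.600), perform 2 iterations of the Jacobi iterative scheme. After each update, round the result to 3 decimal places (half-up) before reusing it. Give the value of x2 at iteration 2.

Iteration 1:
  x1 = (11 - (1.5)·-0.600) / (-4.5) = -2.644
  x2 = (6 - (1)·0.900) / (2) = 2.550
Iteration 2:
  x1 = (11 - (1.5)·2.550) / (-4.5) = -1.594
  x2 = (6 - (1)·-2.644) / (2) = 4.322

4.322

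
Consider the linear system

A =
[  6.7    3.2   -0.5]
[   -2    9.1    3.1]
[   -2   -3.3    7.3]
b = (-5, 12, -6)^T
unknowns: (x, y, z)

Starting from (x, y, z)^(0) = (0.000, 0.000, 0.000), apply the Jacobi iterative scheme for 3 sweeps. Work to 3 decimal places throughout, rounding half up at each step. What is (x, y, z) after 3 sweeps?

Iteration 1:
  x = (-5 - (3.2)·0.000 - (-0.5)·0.000) / (6.7) = -0.746
  y = (12 - (-2)·0.000 - (3.1)·0.000) / (9.1) = 1.319
  z = (-6 - (-2)·0.000 - (-3.3)·0.000) / (7.3) = -0.822
Iteration 2:
  x = (-5 - (3.2)·1.319 - (-0.5)·-0.822) / (6.7) = -1.438
  y = (12 - (-2)·-0.746 - (3.1)·-0.822) / (9.1) = 1.435
  z = (-6 - (-2)·-0.746 - (-3.3)·1.319) / (7.3) = -0.430
Iteration 3:
  x = (-5 - (3.2)·1.435 - (-0.5)·-0.430) / (6.7) = -1.464
  y = (12 - (-2)·-1.438 - (3.1)·-0.430) / (9.1) = 1.149
  z = (-6 - (-2)·-1.438 - (-3.3)·1.435) / (7.3) = -0.567

(-1.464, 1.149, -0.567)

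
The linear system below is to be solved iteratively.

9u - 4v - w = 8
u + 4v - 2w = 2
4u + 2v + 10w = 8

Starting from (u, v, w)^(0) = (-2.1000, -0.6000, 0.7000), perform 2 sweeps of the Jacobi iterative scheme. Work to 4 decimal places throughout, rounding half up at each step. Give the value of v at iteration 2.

Iteration 1:
  u = (8 - (-4)·-0.6000 - (-1)·0.7000) / (9) = 0.7000
  v = (2 - (1)·-2.1000 - (-2)·0.7000) / (4) = 1.3750
  w = (8 - (4)·-2.1000 - (2)·-0.6000) / (10) = 1.7600
Iteration 2:
  u = (8 - (-4)·1.3750 - (-1)·1.7600) / (9) = 1.6956
  v = (2 - (1)·0.7000 - (-2)·1.7600) / (4) = 1.2050
  w = (8 - (4)·0.7000 - (2)·1.3750) / (10) = 0.2450

1.2050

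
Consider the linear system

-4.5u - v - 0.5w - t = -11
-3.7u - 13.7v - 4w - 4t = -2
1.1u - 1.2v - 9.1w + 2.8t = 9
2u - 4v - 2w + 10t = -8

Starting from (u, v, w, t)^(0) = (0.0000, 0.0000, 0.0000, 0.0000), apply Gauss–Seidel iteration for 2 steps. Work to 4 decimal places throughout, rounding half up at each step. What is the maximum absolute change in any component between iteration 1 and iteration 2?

Iteration 1:
  u = (-11 - (-1)·0.0000 - (-0.5)·0.0000 - (-1)·0.0000) / (-4.5) = 2.4444
  v = (-2 - (-3.7)·2.4444 - (-4)·0.0000 - (-4)·0.0000) / (-13.7) = -0.5142
  w = (9 - (1.1)·2.4444 - (-1.2)·-0.5142 - (2.8)·0.0000) / (-9.1) = -0.6257
  t = (-8 - (2)·2.4444 - (-4)·-0.5142 - (-2)·-0.6257) / (10) = -1.6197
Iteration 2:
  u = (-11 - (-1)·-0.5142 - (-0.5)·-0.6257 - (-1)·-1.6197) / (-4.5) = 2.9882
  v = (-2 - (-3.7)·2.9882 - (-4)·-0.6257 - (-4)·-1.6197) / (-13.7) = -0.0055
  w = (9 - (1.1)·2.9882 - (-1.2)·-0.0055 - (2.8)·-1.6197) / (-9.1) = -1.1254
  t = (-8 - (2)·2.9882 - (-4)·-0.0055 - (-2)·-1.1254) / (10) = -1.6249
Change: (0.5438, 0.5087, -0.4997, -0.0052) → max |·| = 0.5438

0.5438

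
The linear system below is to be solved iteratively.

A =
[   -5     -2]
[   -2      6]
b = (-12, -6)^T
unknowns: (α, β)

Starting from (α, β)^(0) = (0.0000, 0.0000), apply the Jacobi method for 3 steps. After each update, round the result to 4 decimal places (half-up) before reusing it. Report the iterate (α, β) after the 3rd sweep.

Iteration 1:
  α = (-12 - (-2)·0.0000) / (-5) = 2.4000
  β = (-6 - (-2)·0.0000) / (6) = -1.0000
Iteration 2:
  α = (-12 - (-2)·-1.0000) / (-5) = 2.8000
  β = (-6 - (-2)·2.4000) / (6) = -0.2000
Iteration 3:
  α = (-12 - (-2)·-0.2000) / (-5) = 2.4800
  β = (-6 - (-2)·2.8000) / (6) = -0.0667

(2.4800, -0.0667)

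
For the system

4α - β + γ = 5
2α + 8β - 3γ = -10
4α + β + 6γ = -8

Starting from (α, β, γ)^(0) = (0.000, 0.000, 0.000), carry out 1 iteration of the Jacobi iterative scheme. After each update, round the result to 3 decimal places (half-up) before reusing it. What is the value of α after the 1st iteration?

Iteration 1:
  α = (5 - (-1)·0.000 - (1)·0.000) / (4) = 1.250
  β = (-10 - (2)·0.000 - (-3)·0.000) / (8) = -1.250
  γ = (-8 - (4)·0.000 - (1)·0.000) / (6) = -1.333

1.250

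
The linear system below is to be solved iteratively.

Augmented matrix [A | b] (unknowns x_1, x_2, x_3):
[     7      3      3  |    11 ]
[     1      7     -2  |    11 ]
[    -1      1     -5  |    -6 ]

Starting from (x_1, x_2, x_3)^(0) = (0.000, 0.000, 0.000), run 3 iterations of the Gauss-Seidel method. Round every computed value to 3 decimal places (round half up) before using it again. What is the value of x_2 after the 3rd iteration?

1.968

Iteration 1:
  x_1 = (11 - (3)·0.000 - (3)·0.000) / (7) = 1.571
  x_2 = (11 - (1)·1.571 - (-2)·0.000) / (7) = 1.347
  x_3 = (-6 - (-1)·1.571 - (1)·1.347) / (-5) = 1.155
Iteration 2:
  x_1 = (11 - (3)·1.347 - (3)·1.155) / (7) = 0.499
  x_2 = (11 - (1)·0.499 - (-2)·1.155) / (7) = 1.830
  x_3 = (-6 - (-1)·0.499 - (1)·1.830) / (-5) = 1.466
Iteration 3:
  x_1 = (11 - (3)·1.830 - (3)·1.466) / (7) = 0.159
  x_2 = (11 - (1)·0.159 - (-2)·1.466) / (7) = 1.968
  x_3 = (-6 - (-1)·0.159 - (1)·1.968) / (-5) = 1.562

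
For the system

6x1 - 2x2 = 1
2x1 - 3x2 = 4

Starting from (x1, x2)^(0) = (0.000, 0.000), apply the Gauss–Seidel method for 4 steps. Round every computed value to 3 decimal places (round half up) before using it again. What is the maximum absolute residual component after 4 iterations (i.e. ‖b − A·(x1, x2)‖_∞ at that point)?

0.028

Iteration 1:
  x1 = (1 - (-2)·0.000) / (6) = 0.167
  x2 = (4 - (2)·0.167) / (-3) = -1.222
Iteration 2:
  x1 = (1 - (-2)·-1.222) / (6) = -0.241
  x2 = (4 - (2)·-0.241) / (-3) = -1.494
Iteration 3:
  x1 = (1 - (-2)·-1.494) / (6) = -0.331
  x2 = (4 - (2)·-0.331) / (-3) = -1.554
Iteration 4:
  x1 = (1 - (-2)·-1.554) / (6) = -0.351
  x2 = (4 - (2)·-0.351) / (-3) = -1.567
Residual b − A·x = (-0.028, 0.001); ∞-norm = 0.028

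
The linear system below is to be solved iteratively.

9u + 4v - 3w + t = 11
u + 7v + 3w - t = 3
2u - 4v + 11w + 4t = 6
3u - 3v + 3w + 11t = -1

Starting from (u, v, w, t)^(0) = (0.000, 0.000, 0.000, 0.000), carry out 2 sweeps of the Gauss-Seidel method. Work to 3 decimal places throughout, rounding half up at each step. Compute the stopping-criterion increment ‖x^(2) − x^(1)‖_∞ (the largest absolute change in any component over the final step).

0.256

Iteration 1:
  u = (11 - (4)·0.000 - (-3)·0.000 - (1)·0.000) / (9) = 1.222
  v = (3 - (1)·1.222 - (3)·0.000 - (-1)·0.000) / (7) = 0.254
  w = (6 - (2)·1.222 - (-4)·0.254 - (4)·0.000) / (11) = 0.416
  t = (-1 - (3)·1.222 - (-3)·0.254 - (3)·0.416) / (11) = -0.468
Iteration 2:
  u = (11 - (4)·0.254 - (-3)·0.416 - (1)·-0.468) / (9) = 1.300
  v = (3 - (1)·1.300 - (3)·0.416 - (-1)·-0.468) / (7) = -0.002
  w = (6 - (2)·1.300 - (-4)·-0.002 - (4)·-0.468) / (11) = 0.479
  t = (-1 - (3)·1.300 - (-3)·-0.002 - (3)·0.479) / (11) = -0.577
Change: (0.078, -0.256, 0.063, -0.109) → max |·| = 0.256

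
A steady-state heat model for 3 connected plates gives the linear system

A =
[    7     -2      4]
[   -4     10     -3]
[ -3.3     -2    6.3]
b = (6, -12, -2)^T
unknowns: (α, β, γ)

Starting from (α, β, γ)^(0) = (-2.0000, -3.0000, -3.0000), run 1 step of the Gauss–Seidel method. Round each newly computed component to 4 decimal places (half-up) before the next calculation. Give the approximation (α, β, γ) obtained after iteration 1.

(1.7143, -1.4143, 0.1315)

Iteration 1:
  α = (6 - (-2)·-3.0000 - (4)·-3.0000) / (7) = 1.7143
  β = (-12 - (-4)·1.7143 - (-3)·-3.0000) / (10) = -1.4143
  γ = (-2 - (-3.3)·1.7143 - (-2)·-1.4143) / (6.3) = 0.1315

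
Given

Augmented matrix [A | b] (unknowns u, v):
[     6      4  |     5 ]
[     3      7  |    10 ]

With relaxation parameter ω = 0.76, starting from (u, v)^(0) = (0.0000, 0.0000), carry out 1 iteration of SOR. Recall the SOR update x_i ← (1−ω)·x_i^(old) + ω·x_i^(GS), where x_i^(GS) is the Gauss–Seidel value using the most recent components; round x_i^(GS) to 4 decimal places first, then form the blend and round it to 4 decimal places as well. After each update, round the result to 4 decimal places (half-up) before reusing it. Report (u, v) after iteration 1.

Iteration 1:
  u: GS value = (5 - (4)·0.0000) / (6) = 0.8333;  u ← (1−ω)·0.0000 + ω·0.8333 = 0.6333
  v: GS value = (10 - (3)·0.6333) / (7) = 1.1572;  v ← (1−ω)·0.0000 + ω·1.1572 = 0.8795

(0.6333, 0.8795)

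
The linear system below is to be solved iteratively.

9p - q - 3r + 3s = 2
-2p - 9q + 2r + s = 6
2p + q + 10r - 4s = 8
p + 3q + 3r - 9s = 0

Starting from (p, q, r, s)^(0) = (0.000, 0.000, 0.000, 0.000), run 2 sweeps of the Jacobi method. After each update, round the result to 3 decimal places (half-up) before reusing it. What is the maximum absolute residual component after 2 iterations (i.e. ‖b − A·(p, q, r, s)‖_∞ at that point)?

0.646

Iteration 1:
  p = (2 - (-1)·0.000 - (-3)·0.000 - (3)·0.000) / (9) = 0.222
  q = (6 - (-2)·0.000 - (2)·0.000 - (1)·0.000) / (-9) = -0.667
  r = (8 - (2)·0.000 - (1)·0.000 - (-4)·0.000) / (10) = 0.800
  s = (0 - (1)·0.000 - (3)·0.000 - (3)·0.000) / (-9) = 0.000
Iteration 2:
  p = (2 - (-1)·-0.667 - (-3)·0.800 - (3)·0.000) / (9) = 0.415
  q = (6 - (-2)·0.222 - (2)·0.800 - (1)·0.000) / (-9) = -0.538
  r = (8 - (2)·0.222 - (1)·-0.667 - (-4)·0.000) / (10) = 0.822
  s = (0 - (1)·0.222 - (3)·-0.667 - (3)·0.800) / (-9) = 0.069
Residual b − A·x = (-0.014, 0.275, -0.236, -0.646); ∞-norm = 0.646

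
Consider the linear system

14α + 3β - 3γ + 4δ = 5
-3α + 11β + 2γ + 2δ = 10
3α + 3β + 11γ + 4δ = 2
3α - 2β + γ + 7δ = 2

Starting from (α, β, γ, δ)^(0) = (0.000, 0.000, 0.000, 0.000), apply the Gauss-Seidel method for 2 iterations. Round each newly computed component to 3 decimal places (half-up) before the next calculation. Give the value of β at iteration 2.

Iteration 1:
  α = (5 - (3)·0.000 - (-3)·0.000 - (4)·0.000) / (14) = 0.357
  β = (10 - (-3)·0.357 - (2)·0.000 - (2)·0.000) / (11) = 1.006
  γ = (2 - (3)·0.357 - (3)·1.006 - (4)·0.000) / (11) = -0.190
  δ = (2 - (3)·0.357 - (-2)·1.006 - (1)·-0.190) / (7) = 0.447
Iteration 2:
  α = (5 - (3)·1.006 - (-3)·-0.190 - (4)·0.447) / (14) = -0.027
  β = (10 - (-3)·-0.027 - (2)·-0.190 - (2)·0.447) / (11) = 0.855
  γ = (2 - (3)·-0.027 - (3)·0.855 - (4)·0.447) / (11) = -0.207
  δ = (2 - (3)·-0.027 - (-2)·0.855 - (1)·-0.207) / (7) = 0.571

0.855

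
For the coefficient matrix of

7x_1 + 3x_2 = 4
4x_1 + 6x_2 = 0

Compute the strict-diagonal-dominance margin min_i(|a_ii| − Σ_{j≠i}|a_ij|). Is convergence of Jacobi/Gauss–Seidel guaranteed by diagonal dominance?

row 1: |7| − (3) = 4
row 2: |6| − (4) = 2
minimum over rows = 2 → strictly diagonally dominant (convergence guaranteed)

2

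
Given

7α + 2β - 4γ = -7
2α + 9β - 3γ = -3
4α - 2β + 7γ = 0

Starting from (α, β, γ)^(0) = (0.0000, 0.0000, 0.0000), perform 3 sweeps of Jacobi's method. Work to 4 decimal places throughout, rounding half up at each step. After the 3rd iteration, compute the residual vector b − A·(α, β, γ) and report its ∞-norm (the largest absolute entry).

0.5597

Iteration 1:
  α = (-7 - (2)·0.0000 - (-4)·0.0000) / (7) = -1.0000
  β = (-3 - (2)·0.0000 - (-3)·0.0000) / (9) = -0.3333
  γ = (0 - (4)·0.0000 - (-2)·0.0000) / (7) = 0.0000
Iteration 2:
  α = (-7 - (2)·-0.3333 - (-4)·0.0000) / (7) = -0.9048
  β = (-3 - (2)·-1.0000 - (-3)·0.0000) / (9) = -0.1111
  γ = (0 - (4)·-1.0000 - (-2)·-0.3333) / (7) = 0.4762
Iteration 3:
  α = (-7 - (2)·-0.1111 - (-4)·0.4762) / (7) = -0.6961
  β = (-3 - (2)·-0.9048 - (-3)·0.4762) / (9) = 0.0265
  γ = (0 - (4)·-0.9048 - (-2)·-0.1111) / (7) = 0.4853
Residual b − A·x = (-0.2391, -0.3904, -0.5597); ∞-norm = 0.5597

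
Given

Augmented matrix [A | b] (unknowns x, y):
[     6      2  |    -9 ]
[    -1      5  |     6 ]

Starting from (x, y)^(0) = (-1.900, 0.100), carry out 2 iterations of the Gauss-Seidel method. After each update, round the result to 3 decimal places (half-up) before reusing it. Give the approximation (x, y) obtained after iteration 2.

(-1.798, 0.840)

Iteration 1:
  x = (-9 - (2)·0.100) / (6) = -1.533
  y = (6 - (-1)·-1.533) / (5) = 0.893
Iteration 2:
  x = (-9 - (2)·0.893) / (6) = -1.798
  y = (6 - (-1)·-1.798) / (5) = 0.840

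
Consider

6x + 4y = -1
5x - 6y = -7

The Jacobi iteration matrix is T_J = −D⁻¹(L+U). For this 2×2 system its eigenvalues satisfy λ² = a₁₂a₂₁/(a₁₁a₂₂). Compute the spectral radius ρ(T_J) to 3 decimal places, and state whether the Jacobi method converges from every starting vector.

a₁₂a₂₁/(a₁₁a₂₂) = (4)·(5) / ((6)·(-6)) = -0.555556
ρ = √|-0.555556| = √0.555556 = 0.745
ρ < 1, so Jacobi converges

0.745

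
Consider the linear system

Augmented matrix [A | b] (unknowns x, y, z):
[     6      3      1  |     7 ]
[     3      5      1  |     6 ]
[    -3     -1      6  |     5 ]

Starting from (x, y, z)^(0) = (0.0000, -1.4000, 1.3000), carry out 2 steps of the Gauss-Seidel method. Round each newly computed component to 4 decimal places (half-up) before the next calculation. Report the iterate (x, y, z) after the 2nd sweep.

Iteration 1:
  x = (7 - (3)·-1.4000 - (1)·1.3000) / (6) = 1.6500
  y = (6 - (3)·1.6500 - (1)·1.3000) / (5) = -0.0500
  z = (5 - (-3)·1.6500 - (-1)·-0.0500) / (6) = 1.6500
Iteration 2:
  x = (7 - (3)·-0.0500 - (1)·1.6500) / (6) = 0.9167
  y = (6 - (3)·0.9167 - (1)·1.6500) / (5) = 0.3200
  z = (5 - (-3)·0.9167 - (-1)·0.3200) / (6) = 1.3450

(0.9167, 0.3200, 1.3450)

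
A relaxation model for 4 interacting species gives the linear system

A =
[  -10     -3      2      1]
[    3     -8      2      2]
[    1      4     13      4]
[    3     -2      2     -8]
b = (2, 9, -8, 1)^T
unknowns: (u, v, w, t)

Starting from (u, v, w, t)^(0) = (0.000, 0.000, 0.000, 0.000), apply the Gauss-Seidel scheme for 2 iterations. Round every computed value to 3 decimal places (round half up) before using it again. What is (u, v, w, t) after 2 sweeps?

(0.118, -1.128, -0.290, 0.129)

Iteration 1:
  u = (2 - (-3)·0.000 - (2)·0.000 - (1)·0.000) / (-10) = -0.200
  v = (9 - (3)·-0.200 - (2)·0.000 - (2)·0.000) / (-8) = -1.200
  w = (-8 - (1)·-0.200 - (4)·-1.200 - (4)·0.000) / (13) = -0.231
  t = (1 - (3)·-0.200 - (-2)·-1.200 - (2)·-0.231) / (-8) = 0.042
Iteration 2:
  u = (2 - (-3)·-1.200 - (2)·-0.231 - (1)·0.042) / (-10) = 0.118
  v = (9 - (3)·0.118 - (2)·-0.231 - (2)·0.042) / (-8) = -1.128
  w = (-8 - (1)·0.118 - (4)·-1.128 - (4)·0.042) / (13) = -0.290
  t = (1 - (3)·0.118 - (-2)·-1.128 - (2)·-0.290) / (-8) = 0.129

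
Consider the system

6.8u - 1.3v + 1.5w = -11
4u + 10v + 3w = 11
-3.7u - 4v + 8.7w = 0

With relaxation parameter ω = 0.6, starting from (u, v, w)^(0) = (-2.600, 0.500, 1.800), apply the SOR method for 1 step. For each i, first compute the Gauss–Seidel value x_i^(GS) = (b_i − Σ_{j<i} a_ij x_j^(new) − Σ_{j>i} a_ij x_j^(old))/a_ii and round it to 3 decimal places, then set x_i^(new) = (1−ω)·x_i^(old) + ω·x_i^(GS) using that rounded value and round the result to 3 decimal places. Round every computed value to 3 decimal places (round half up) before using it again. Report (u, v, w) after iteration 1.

(-2.191, 1.062, 0.454)

Iteration 1:
  u: GS value = (-11 - (-1.3)·0.500 - (1.5)·1.800) / (6.8) = -1.919;  u ← (1−ω)·-2.600 + ω·-1.919 = -2.191
  v: GS value = (11 - (4)·-2.191 - (3)·1.800) / (10) = 1.436;  v ← (1−ω)·0.500 + ω·1.436 = 1.062
  w: GS value = (0 - (-3.7)·-2.191 - (-4)·1.062) / (8.7) = -0.444;  w ← (1−ω)·1.800 + ω·-0.444 = 0.454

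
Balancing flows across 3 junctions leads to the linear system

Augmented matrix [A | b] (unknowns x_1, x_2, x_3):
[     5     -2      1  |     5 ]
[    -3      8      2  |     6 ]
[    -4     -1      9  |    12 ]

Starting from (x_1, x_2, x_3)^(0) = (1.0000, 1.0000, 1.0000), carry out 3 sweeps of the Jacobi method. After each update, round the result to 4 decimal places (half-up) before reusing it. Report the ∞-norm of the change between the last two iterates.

Iteration 1:
  x_1 = (5 - (-2)·1.0000 - (1)·1.0000) / (5) = 1.2000
  x_2 = (6 - (-3)·1.0000 - (2)·1.0000) / (8) = 0.8750
  x_3 = (12 - (-4)·1.0000 - (-1)·1.0000) / (9) = 1.8889
Iteration 2:
  x_1 = (5 - (-2)·0.8750 - (1)·1.8889) / (5) = 0.9722
  x_2 = (6 - (-3)·1.2000 - (2)·1.8889) / (8) = 0.7278
  x_3 = (12 - (-4)·1.2000 - (-1)·0.8750) / (9) = 1.9639
Iteration 3:
  x_1 = (5 - (-2)·0.7278 - (1)·1.9639) / (5) = 0.8983
  x_2 = (6 - (-3)·0.9722 - (2)·1.9639) / (8) = 0.6236
  x_3 = (12 - (-4)·0.9722 - (-1)·0.7278) / (9) = 1.8463
Change: (-0.0739, -0.1042, -0.1176) → max |·| = 0.1176

0.1176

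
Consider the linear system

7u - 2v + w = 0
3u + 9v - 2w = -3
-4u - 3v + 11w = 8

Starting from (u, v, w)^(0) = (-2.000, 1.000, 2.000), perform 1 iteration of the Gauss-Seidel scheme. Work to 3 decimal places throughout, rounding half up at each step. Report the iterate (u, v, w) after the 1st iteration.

(0.000, 0.111, 0.758)

Iteration 1:
  u = (0 - (-2)·1.000 - (1)·2.000) / (7) = 0.000
  v = (-3 - (3)·0.000 - (-2)·2.000) / (9) = 0.111
  w = (8 - (-4)·0.000 - (-3)·0.111) / (11) = 0.758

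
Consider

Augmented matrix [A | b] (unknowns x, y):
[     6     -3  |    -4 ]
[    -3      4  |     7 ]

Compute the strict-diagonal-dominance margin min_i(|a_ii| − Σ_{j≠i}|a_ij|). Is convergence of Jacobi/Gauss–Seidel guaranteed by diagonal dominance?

row 1: |6| − (3) = 3
row 2: |4| − (3) = 1
minimum over rows = 1 → strictly diagonally dominant (convergence guaranteed)

1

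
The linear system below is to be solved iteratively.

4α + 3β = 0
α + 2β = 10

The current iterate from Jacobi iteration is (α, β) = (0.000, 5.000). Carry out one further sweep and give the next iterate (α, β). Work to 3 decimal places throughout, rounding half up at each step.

One sweep:
  α = (0 - (3)·5.000) / (4) = -3.750
  β = (10 - (1)·0.000) / (2) = 5.000

(-3.750, 5.000)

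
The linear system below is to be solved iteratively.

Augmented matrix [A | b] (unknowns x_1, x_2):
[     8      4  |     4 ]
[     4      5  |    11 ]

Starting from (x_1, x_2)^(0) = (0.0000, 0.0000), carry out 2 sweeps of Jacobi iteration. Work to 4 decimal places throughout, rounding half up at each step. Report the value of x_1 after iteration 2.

-0.6000

Iteration 1:
  x_1 = (4 - (4)·0.0000) / (8) = 0.5000
  x_2 = (11 - (4)·0.0000) / (5) = 2.2000
Iteration 2:
  x_1 = (4 - (4)·2.2000) / (8) = -0.6000
  x_2 = (11 - (4)·0.5000) / (5) = 1.8000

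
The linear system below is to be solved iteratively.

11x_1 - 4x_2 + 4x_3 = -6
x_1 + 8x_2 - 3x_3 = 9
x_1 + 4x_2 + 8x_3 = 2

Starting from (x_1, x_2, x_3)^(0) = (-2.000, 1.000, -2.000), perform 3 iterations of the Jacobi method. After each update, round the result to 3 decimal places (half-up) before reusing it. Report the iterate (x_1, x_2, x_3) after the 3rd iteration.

(-0.113, 1.116, -0.239)

Iteration 1:
  x_1 = (-6 - (-4)·1.000 - (4)·-2.000) / (11) = 0.545
  x_2 = (9 - (1)·-2.000 - (-3)·-2.000) / (8) = 0.625
  x_3 = (2 - (1)·-2.000 - (4)·1.000) / (8) = 0.000
Iteration 2:
  x_1 = (-6 - (-4)·0.625 - (4)·0.000) / (11) = -0.318
  x_2 = (9 - (1)·0.545 - (-3)·0.000) / (8) = 1.057
  x_3 = (2 - (1)·0.545 - (4)·0.625) / (8) = -0.131
Iteration 3:
  x_1 = (-6 - (-4)·1.057 - (4)·-0.131) / (11) = -0.113
  x_2 = (9 - (1)·-0.318 - (-3)·-0.131) / (8) = 1.116
  x_3 = (2 - (1)·-0.318 - (4)·1.057) / (8) = -0.239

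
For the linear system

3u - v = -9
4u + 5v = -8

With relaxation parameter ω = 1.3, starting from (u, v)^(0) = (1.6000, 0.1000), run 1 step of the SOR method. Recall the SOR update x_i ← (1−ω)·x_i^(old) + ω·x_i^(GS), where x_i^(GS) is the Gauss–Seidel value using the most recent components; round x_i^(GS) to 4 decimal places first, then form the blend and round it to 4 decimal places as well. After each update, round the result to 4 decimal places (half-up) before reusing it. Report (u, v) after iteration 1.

(-4.3367, 2.4002)

Iteration 1:
  u: GS value = (-9 - (-1)·0.1000) / (3) = -2.9667;  u ← (1−ω)·1.6000 + ω·-2.9667 = -4.3367
  v: GS value = (-8 - (4)·-4.3367) / (5) = 1.8694;  v ← (1−ω)·0.1000 + ω·1.8694 = 2.4002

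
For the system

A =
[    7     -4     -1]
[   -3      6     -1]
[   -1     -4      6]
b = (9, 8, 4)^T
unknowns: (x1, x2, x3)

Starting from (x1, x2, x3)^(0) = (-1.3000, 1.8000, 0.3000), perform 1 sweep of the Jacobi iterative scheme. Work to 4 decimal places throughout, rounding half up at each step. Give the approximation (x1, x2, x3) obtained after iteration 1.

Iteration 1:
  x1 = (9 - (-4)·1.8000 - (-1)·0.3000) / (7) = 2.3571
  x2 = (8 - (-3)·-1.3000 - (-1)·0.3000) / (6) = 0.7333
  x3 = (4 - (-1)·-1.3000 - (-4)·1.8000) / (6) = 1.6500

(2.3571, 0.7333, 1.6500)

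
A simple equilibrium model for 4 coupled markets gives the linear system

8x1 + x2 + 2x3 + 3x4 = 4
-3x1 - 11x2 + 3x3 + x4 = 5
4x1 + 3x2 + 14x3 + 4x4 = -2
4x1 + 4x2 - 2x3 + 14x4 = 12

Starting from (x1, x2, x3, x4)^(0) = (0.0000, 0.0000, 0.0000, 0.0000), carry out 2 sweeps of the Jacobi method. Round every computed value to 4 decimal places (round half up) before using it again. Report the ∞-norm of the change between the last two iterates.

0.2903

Iteration 1:
  x1 = (4 - (1)·0.0000 - (2)·0.0000 - (3)·0.0000) / (8) = 0.5000
  x2 = (5 - (-3)·0.0000 - (3)·0.0000 - (1)·0.0000) / (-11) = -0.4545
  x3 = (-2 - (4)·0.0000 - (3)·0.0000 - (4)·0.0000) / (14) = -0.1429
  x4 = (12 - (4)·0.0000 - (4)·0.0000 - (-2)·0.0000) / (14) = 0.8571
Iteration 2:
  x1 = (4 - (1)·-0.4545 - (2)·-0.1429 - (3)·0.8571) / (8) = 0.2711
  x2 = (5 - (-3)·0.5000 - (3)·-0.1429 - (1)·0.8571) / (-11) = -0.5520
  x3 = (-2 - (4)·0.5000 - (3)·-0.4545 - (4)·0.8571) / (14) = -0.4332
  x4 = (12 - (4)·0.5000 - (4)·-0.4545 - (-2)·-0.1429) / (14) = 0.8237
Change: (-0.2289, -0.0975, -0.2903, -0.0334) → max |·| = 0.2903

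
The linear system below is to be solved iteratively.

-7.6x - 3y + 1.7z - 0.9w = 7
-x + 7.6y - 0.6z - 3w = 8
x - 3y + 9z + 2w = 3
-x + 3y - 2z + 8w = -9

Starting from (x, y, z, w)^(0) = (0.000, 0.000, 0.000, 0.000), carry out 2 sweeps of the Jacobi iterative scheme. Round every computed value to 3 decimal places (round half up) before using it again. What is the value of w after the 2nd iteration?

Iteration 1:
  x = (7 - (-3)·0.000 - (1.7)·0.000 - (-0.9)·0.000) / (-7.6) = -0.921
  y = (8 - (-1)·0.000 - (-0.6)·0.000 - (-3)·0.000) / (7.6) = 1.053
  z = (3 - (1)·0.000 - (-3)·0.000 - (2)·0.000) / (9) = 0.333
  w = (-9 - (-1)·0.000 - (3)·0.000 - (-2)·0.000) / (8) = -1.125
Iteration 2:
  x = (7 - (-3)·1.053 - (1.7)·0.333 - (-0.9)·-1.125) / (-7.6) = -1.129
  y = (8 - (-1)·-0.921 - (-0.6)·0.333 - (-3)·-1.125) / (7.6) = 0.514
  z = (3 - (1)·-0.921 - (-3)·1.053 - (2)·-1.125) / (9) = 1.037
  w = (-9 - (-1)·-0.921 - (3)·1.053 - (-2)·0.333) / (8) = -1.552

-1.552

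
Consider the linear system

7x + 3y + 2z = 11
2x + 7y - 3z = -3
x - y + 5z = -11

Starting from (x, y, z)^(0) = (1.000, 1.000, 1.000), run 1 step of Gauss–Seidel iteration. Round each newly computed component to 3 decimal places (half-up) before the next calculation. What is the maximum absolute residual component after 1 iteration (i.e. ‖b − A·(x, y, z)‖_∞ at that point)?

Iteration 1:
  x = (11 - (3)·1.000 - (2)·1.000) / (7) = 0.857
  y = (-3 - (2)·0.857 - (-3)·1.000) / (7) = -0.245
  z = (-11 - (1)·0.857 - (-1)·-0.245) / (5) = -2.420
Residual b − A·x = (10.576, -10.259, -0.002); ∞-norm = 10.576

10.576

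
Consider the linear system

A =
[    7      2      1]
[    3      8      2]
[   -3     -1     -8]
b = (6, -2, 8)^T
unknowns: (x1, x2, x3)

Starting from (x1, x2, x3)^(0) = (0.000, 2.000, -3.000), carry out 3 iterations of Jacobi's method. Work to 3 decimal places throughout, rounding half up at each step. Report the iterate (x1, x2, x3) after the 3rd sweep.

Iteration 1:
  x1 = (6 - (2)·2.000 - (1)·-3.000) / (7) = 0.714
  x2 = (-2 - (3)·0.000 - (2)·-3.000) / (8) = 0.500
  x3 = (8 - (-3)·0.000 - (-1)·2.000) / (-8) = -1.250
Iteration 2:
  x1 = (6 - (2)·0.500 - (1)·-1.250) / (7) = 0.893
  x2 = (-2 - (3)·0.714 - (2)·-1.250) / (8) = -0.205
  x3 = (8 - (-3)·0.714 - (-1)·0.500) / (-8) = -1.330
Iteration 3:
  x1 = (6 - (2)·-0.205 - (1)·-1.330) / (7) = 1.106
  x2 = (-2 - (3)·0.893 - (2)·-1.330) / (8) = -0.252
  x3 = (8 - (-3)·0.893 - (-1)·-0.205) / (-8) = -1.309

(1.106, -0.252, -1.309)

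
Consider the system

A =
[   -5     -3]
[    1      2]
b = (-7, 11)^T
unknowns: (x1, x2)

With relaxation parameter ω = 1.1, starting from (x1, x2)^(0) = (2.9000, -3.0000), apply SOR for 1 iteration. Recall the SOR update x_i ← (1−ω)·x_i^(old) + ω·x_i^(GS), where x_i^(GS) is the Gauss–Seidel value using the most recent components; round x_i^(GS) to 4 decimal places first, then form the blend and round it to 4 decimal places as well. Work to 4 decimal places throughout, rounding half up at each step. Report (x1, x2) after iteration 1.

Iteration 1:
  x1: GS value = (-7 - (-3)·-3.0000) / (-5) = 3.2000;  x1 ← (1−ω)·2.9000 + ω·3.2000 = 3.2300
  x2: GS value = (11 - (1)·3.2300) / (2) = 3.8850;  x2 ← (1−ω)·-3.0000 + ω·3.8850 = 4.5735

(3.2300, 4.5735)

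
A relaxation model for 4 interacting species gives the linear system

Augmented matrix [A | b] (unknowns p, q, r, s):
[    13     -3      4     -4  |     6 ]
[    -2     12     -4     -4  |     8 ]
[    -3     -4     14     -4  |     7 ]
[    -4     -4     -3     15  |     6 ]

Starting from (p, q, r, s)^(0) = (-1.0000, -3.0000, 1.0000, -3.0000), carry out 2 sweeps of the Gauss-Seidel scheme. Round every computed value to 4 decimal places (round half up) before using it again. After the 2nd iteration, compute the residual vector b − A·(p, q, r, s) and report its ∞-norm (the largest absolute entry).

Iteration 1:
  p = (6 - (-3)·-3.0000 - (4)·1.0000 - (-4)·-3.0000) / (13) = -1.4615
  q = (8 - (-2)·-1.4615 - (-4)·1.0000 - (-4)·-3.0000) / (12) = -0.2436
  r = (7 - (-3)·-1.4615 - (-4)·-0.2436 - (-4)·-3.0000) / (14) = -0.7399
  s = (6 - (-4)·-1.4615 - (-4)·-0.2436 - (-3)·-0.7399) / (15) = -0.2027
Iteration 2:
  p = (6 - (-3)·-0.2436 - (4)·-0.7399 - (-4)·-0.2027) / (13) = 0.5706
  q = (8 - (-2)·0.5706 - (-4)·-0.7399 - (-4)·-0.2027) / (12) = 0.4476
  r = (7 - (-3)·0.5706 - (-4)·0.4476 - (-4)·-0.2027) / (14) = 0.6922
  s = (6 - (-4)·0.5706 - (-4)·0.4476 - (-3)·0.6922) / (15) = 0.8100
Residual b − A·x = (0.3962, 9.7788, 4.0514, -0.0006); ∞-norm = 9.7788

9.7788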